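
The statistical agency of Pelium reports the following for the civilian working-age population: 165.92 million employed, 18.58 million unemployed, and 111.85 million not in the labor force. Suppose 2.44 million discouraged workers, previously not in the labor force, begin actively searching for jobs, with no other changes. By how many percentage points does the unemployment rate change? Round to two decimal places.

Initially, labor force = 165.92 + 18.58 = 184.50 million, so u = 18.58/184.50 = 10.07%.
After the change, unemployed and labor force both rise by 2.44 → E = 165.92, U = 21.02, labor force = 186.94 million.
New unemployment rate = 21.02 / 186.94 = 11.24%.
Change = 11.24% − 10.07% = +1.17 percentage points.

The unemployment rate changes by +1.17 percentage points.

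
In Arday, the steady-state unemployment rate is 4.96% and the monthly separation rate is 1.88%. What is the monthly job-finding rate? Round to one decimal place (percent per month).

Job-finding rate ≈ 36.0% per month.

From u* = s/(s+f): f = s·(1−u)/u.
f = 1.88 × (1 − 0.0496) / 0.0496 = 1.7868 / 0.0496 ≈ 36.0% per month.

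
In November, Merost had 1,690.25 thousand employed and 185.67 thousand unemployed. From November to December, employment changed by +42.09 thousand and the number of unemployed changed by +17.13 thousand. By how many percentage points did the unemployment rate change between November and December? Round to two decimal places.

November: labor force = 1,690.25 + 185.67 = 1,875.92; u = 185.67/1,875.92 = 9.90%.
December: labor force = 1,732.34 + 202.80 = 1,935.14; u = 202.80/1,935.14 = 10.48%.
Change = 10.48% − 9.90% = +0.58 pp.

The unemployment rate changed by +0.58 percentage points.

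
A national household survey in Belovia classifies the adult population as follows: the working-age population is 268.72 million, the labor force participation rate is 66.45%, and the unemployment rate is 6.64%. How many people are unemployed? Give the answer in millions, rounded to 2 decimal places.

Labor force = 0.6645 × 268.72 = 178.56 million.
Unemployed = 0.0664 × 178.56 ≈ 11.86 million.

About 11.86 million are unemployed.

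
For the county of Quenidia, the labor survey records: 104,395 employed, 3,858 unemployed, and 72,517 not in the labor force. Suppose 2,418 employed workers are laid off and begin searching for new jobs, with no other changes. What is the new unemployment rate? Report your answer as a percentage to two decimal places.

New unemployment rate ≈ 5.80%.

Initially, labor force = 104,395 + 3,858 = 108,253, so u = 3,858/108,253 = 3.56%.
After the change, employed falls and unemployed rises by 2,418; labor force unchanged → E = 101,977, U = 6,276, labor force = 108,253.
New unemployment rate = 6,276 / 108,253 = 5.80%.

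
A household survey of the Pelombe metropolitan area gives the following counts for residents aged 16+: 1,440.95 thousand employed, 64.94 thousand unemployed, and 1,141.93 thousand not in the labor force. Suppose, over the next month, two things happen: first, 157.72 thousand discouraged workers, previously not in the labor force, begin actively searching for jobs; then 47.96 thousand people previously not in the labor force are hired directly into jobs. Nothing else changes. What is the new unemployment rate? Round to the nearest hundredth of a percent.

New unemployment rate ≈ 13.01%.

Initially, labor force = 1,440.95 + 64.94 = 1,505.89 thousand, so u = 64.94/1,505.89 = 4.31%.
After the first change, unemployed and labor force both rise by 157.72 → E = 1,440.95, U = 222.66, labor force = 1,663.61 thousand.
After the second change, employed and labor force both rise by 47.96; unemployed unchanged → E = 1,488.91, U = 222.66, labor force = 1,711.57 thousand.
New unemployment rate = 222.66 / 1,711.57 = 13.01%.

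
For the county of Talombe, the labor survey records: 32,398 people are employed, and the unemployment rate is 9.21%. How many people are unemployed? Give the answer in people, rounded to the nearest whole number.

Let U be the number unemployed. The labor force is E + U, and U/(E+U) = 0.0921.
So U = 0.0921 × 32,398 / (1 − 0.0921) = 2983.86 / 0.9079 ≈ 3,287.

About 3,287 are unemployed.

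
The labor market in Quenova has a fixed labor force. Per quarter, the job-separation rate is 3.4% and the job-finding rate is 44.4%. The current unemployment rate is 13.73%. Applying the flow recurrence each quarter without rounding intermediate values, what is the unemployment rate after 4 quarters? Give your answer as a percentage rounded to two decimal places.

With a fixed labor force, u_{t+1} = u_t + s·(1−u_t) − f·u_t = u_t·(1−s−f) + s.
Here 1−s−f = 0.522 and s = 0.034.
u_1 = 0.137300 × 0.522 + 0.034 = 0.105671.
u_2 = 0.105671 × 0.522 + 0.034 = 0.089160.
u_3 = 0.089160 × 0.522 + 0.034 = 0.080542.
u_4 = 0.080542 × 0.522 + 0.034 = 0.076043.

Unemployment rate after four quarters ≈ 7.60%.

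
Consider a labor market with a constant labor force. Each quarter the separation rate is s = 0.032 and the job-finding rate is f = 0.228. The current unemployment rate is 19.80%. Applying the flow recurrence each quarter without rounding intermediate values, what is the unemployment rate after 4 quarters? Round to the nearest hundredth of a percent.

With a fixed labor force, u_{t+1} = u_t + s·(1−u_t) − f·u_t = u_t·(1−s−f) + s.
Here 1−s−f = 0.740 and s = 0.032.
u_1 = 0.198000 × 0.740 + 0.032 = 0.178520.
u_2 = 0.178520 × 0.740 + 0.032 = 0.164105.
u_3 = 0.164105 × 0.740 + 0.032 = 0.153438.
u_4 = 0.153438 × 0.740 + 0.032 = 0.145544.

Unemployment rate after four quarters ≈ 14.55%.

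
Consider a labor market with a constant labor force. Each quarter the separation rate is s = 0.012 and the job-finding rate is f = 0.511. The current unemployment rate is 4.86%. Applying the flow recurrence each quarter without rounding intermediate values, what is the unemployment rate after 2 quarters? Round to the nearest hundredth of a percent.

Unemployment rate after two quarters ≈ 2.88%.

With a fixed labor force, u_{t+1} = u_t + s·(1−u_t) − f·u_t = u_t·(1−s−f) + s.
Here 1−s−f = 0.477 and s = 0.012.
u_1 = 0.048600 × 0.477 + 0.012 = 0.035182.
u_2 = 0.035182 × 0.477 + 0.012 = 0.028782.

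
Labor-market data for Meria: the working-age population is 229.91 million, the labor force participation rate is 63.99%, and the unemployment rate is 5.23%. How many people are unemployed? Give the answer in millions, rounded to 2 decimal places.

About 7.69 million are unemployed.

Labor force = 0.6399 × 229.91 = 147.12 million.
Unemployed = 0.0523 × 147.12 ≈ 7.69 million.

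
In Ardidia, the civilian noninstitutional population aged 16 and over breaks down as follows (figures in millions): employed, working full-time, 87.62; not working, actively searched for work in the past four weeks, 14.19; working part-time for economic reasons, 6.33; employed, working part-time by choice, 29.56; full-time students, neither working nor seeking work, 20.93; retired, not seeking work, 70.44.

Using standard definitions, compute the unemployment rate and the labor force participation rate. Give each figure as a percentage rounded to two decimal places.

Unemployment rate ≈ 10.31%; labor force participation rate ≈ 60.11%.

Employed = 87.62 + 6.33 + 29.56 = 123.51 million (anyone who worked, including part-time for economic reasons, counts as employed).
Unemployed = 14.19 million.
Labor force = 123.51 + 14.19 = 137.70 million.
Not in labor force = 20.93 + 70.44 = 91.37 million (those not working and not actively searching are outside the labor force).
Civilian working-age population = 137.70 + 91.37 = 229.07 million.
Unemployment rate = 14.19 / 137.70 = 10.31%.
Labor force participation rate = 137.70 / 229.07 = 60.11%.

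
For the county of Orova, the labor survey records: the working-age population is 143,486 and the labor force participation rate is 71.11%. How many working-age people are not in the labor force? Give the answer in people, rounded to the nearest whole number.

About 41,453 are not in the labor force.

Share not in the labor force = 1 − 0.7111 = 0.2889.
Not in labor force = 0.2889 × 143,486 ≈ 41,453.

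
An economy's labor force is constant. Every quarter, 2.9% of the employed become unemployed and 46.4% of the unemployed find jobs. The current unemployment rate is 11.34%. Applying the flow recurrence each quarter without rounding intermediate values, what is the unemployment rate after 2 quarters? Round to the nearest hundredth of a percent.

With a fixed labor force, u_{t+1} = u_t + s·(1−u_t) − f·u_t = u_t·(1−s−f) + s.
Here 1−s−f = 0.507 and s = 0.029.
u_1 = 0.113400 × 0.507 + 0.029 = 0.086494.
u_2 = 0.086494 × 0.507 + 0.029 = 0.072852.

Unemployment rate after two quarters ≈ 7.29%.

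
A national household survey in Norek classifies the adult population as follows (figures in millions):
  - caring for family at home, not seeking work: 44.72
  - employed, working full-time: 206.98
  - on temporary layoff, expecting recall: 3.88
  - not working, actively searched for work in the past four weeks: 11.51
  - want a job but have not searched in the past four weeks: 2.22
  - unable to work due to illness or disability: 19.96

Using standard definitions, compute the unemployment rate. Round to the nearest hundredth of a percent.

Employed = 206.98 million.
Unemployed = 3.88 + 11.51 = 15.39 million (jobless and actively searching, or on temporary layoff).
Labor force = 206.98 + 15.39 = 222.37 million.
Unemployment rate = 15.39 / 222.37 = 6.92%.

Unemployment rate ≈ 6.92%.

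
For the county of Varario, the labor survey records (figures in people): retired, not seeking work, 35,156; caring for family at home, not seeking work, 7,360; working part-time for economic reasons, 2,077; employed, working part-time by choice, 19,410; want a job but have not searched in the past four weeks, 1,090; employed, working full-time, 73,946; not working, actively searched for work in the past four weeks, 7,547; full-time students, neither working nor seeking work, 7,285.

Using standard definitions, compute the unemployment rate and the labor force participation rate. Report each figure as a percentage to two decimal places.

Unemployment rate ≈ 7.33%; labor force participation rate ≈ 66.93%.

Employed = 2,077 + 19,410 + 73,946 = 95,433 (anyone who worked, including part-time for economic reasons, counts as employed).
Unemployed = 7,547.
Labor force = 95,433 + 7,547 = 102,980.
Not in labor force = 35,156 + 7,360 + 1,090 + 7,285 = 50,891 (those not working and not actively searching are outside the labor force — including those who want a job but have given up searching).
Civilian working-age population = 102,980 + 50,891 = 153,871.
Unemployment rate = 7,547 / 102,980 = 7.33%.
Labor force participation rate = 102,980 / 153,871 = 66.93%.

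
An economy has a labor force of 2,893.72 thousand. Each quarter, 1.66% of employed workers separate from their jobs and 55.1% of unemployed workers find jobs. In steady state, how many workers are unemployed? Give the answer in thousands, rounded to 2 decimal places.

About 84.63 thousand are unemployed in steady state.

Steady-state unemployment rate u* = s/(s+f) = 1.66/(1.66+55.1) = 0.029246.
Unemployed = u* × labor force = 0.029246 × 2,893.72 ≈ 84.63 thousand.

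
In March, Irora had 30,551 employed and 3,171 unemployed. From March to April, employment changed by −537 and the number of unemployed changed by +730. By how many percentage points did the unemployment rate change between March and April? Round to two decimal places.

March: labor force = 30,551 + 3,171 = 33,722; u = 3,171/33,722 = 9.40%.
April: labor force = 30,014 + 3,901 = 33,915; u = 3,901/33,915 = 11.50%.
Change = 11.50% − 9.40% = +2.10 pp.

The unemployment rate changed by +2.10 percentage points.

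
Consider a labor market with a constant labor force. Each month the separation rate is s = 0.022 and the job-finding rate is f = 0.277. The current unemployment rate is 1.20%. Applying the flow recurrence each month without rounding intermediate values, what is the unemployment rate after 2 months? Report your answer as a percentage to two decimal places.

Unemployment rate after two months ≈ 4.33%.

With a fixed labor force, u_{t+1} = u_t + s·(1−u_t) − f·u_t = u_t·(1−s−f) + s.
Here 1−s−f = 0.701 and s = 0.022.
u_1 = 0.012000 × 0.701 + 0.022 = 0.030412.
u_2 = 0.030412 × 0.701 + 0.022 = 0.043319.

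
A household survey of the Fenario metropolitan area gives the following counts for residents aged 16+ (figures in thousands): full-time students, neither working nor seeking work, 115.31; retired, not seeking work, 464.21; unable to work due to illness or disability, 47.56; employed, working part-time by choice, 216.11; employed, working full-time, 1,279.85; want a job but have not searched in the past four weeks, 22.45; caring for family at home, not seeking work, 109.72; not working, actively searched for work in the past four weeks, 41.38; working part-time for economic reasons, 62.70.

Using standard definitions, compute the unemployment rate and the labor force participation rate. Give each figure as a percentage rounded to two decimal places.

Employed = 216.11 + 1,279.85 + 62.70 = 1,558.66 thousand (anyone who worked, including part-time for economic reasons, counts as employed).
Unemployed = 41.38 thousand.
Labor force = 1,558.66 + 41.38 = 1,600.04 thousand.
Not in labor force = 115.31 + 464.21 + 47.56 + 22.45 + 109.72 = 759.25 thousand (those not working and not actively searching are outside the labor force — including those who want a job but have given up searching).
Civilian working-age population = 1,600.04 + 759.25 = 2,359.29 thousand.
Unemployment rate = 41.38 / 1,600.04 = 2.59%.
Labor force participation rate = 1,600.04 / 2,359.29 = 67.82%.

Unemployment rate ≈ 2.59%; labor force participation rate ≈ 67.82%.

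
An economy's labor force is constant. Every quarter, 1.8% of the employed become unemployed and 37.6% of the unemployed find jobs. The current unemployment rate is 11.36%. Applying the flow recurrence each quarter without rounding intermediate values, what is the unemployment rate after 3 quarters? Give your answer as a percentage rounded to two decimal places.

Unemployment rate after three quarters ≈ 6.08%.

With a fixed labor force, u_{t+1} = u_t + s·(1−u_t) − f·u_t = u_t·(1−s−f) + s.
Here 1−s−f = 0.606 and s = 0.018.
u_1 = 0.113600 × 0.606 + 0.018 = 0.086842.
u_2 = 0.086842 × 0.606 + 0.018 = 0.070626.
u_3 = 0.070626 × 0.606 + 0.018 = 0.060799.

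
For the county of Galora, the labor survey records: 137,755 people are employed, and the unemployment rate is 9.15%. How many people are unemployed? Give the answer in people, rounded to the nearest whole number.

About 13,874 are unemployed.

Let U be the number unemployed. The labor force is E + U, and U/(E+U) = 0.0915.
So U = 0.0915 × 137,755 / (1 − 0.0915) = 12604.58 / 0.9085 ≈ 13,874.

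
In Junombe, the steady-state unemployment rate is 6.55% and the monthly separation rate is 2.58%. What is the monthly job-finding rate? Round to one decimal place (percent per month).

Job-finding rate ≈ 36.8% per month.

From u* = s/(s+f): f = s·(1−u)/u.
f = 2.58 × (1 − 0.0655) / 0.0655 = 2.4110 / 0.0655 ≈ 36.8% per month.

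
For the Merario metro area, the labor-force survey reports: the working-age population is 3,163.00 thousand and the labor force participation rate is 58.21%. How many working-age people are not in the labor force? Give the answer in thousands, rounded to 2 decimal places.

About 1,321.82 thousand are not in the labor force.

Share not in the labor force = 1 − 0.5821 = 0.4179.
Not in labor force = 0.4179 × 3,163.00 ≈ 1,321.82 thousand.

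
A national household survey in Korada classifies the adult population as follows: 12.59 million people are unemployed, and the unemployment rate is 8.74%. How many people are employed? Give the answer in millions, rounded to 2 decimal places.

About 131.46 million are employed.

Labor force = U / u = 12.59 / 0.0874 ≈ 144.05 million.
Employed = labor force − unemployed = 144.05 − 12.59 = 131.46 million.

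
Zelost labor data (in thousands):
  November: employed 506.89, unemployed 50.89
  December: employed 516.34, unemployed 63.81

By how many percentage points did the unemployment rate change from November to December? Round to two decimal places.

The unemployment rate changed by +1.88 percentage points.

November: labor force = 506.89 + 50.89 = 557.78; u = 50.89/557.78 = 9.12%.
December: labor force = 516.34 + 63.81 = 580.15; u = 63.81/580.15 = 11.00%.
Change = 11.00% − 9.12% = +1.88 pp.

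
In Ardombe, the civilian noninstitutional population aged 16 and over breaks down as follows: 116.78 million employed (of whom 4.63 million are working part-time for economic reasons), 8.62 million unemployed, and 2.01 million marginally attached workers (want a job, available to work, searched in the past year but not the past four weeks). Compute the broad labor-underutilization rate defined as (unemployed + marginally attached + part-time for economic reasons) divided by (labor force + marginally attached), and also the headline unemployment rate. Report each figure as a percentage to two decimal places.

Labor force = 116.78 + 8.62 = 125.40 million.
Numerator = 8.62 + 2.01 + 4.63 = 15.26 million.
Denominator = 125.40 + 2.01 = 127.41 million.
Broad rate = 15.26 / 127.41 = 11.98%.
Headline unemployment rate = 8.62 / 125.40 = 6.87%.

Broad underutilization rate ≈ 11.98%; headline unemployment rate ≈ 6.87%.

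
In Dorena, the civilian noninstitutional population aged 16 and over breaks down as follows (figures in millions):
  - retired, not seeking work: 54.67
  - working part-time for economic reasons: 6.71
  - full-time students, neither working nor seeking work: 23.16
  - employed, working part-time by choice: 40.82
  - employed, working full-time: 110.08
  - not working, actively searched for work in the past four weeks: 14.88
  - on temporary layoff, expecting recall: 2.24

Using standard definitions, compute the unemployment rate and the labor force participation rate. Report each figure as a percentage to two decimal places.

Unemployment rate ≈ 9.80%; labor force participation rate ≈ 69.18%.

Employed = 6.71 + 40.82 + 110.08 = 157.61 million (anyone who worked, including part-time for economic reasons, counts as employed).
Unemployed = 14.88 + 2.24 = 17.12 million (jobless and actively searching, or on temporary layoff).
Labor force = 157.61 + 17.12 = 174.73 million.
Not in labor force = 54.67 + 23.16 = 77.83 million (those not working and not actively searching are outside the labor force).
Civilian working-age population = 174.73 + 77.83 = 252.56 million.
Unemployment rate = 17.12 / 174.73 = 9.80%.
Labor force participation rate = 174.73 / 252.56 = 69.18%.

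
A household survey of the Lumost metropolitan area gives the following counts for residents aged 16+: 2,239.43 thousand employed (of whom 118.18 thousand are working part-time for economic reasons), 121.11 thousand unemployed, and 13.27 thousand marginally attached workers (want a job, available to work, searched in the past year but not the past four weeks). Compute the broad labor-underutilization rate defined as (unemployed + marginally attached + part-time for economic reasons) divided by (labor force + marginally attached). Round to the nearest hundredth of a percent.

Labor force = 2,239.43 + 121.11 = 2,360.54 thousand.
Numerator = 121.11 + 13.27 + 118.18 = 252.56 thousand.
Denominator = 2,360.54 + 13.27 = 2,373.81 thousand.
Broad rate = 252.56 / 2,373.81 = 10.64%.

Broad underutilization rate ≈ 10.64%.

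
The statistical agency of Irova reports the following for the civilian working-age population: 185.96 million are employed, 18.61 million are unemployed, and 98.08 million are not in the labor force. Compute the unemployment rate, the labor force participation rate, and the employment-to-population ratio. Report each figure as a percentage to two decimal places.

Labor force = employed + unemployed = 185.96 + 18.61 = 204.57 million.
Working-age population = 204.57 + 98.08 = 302.65 million.
Unemployment rate = 18.61 / 204.57 = 9.10%.
Labor force participation rate = 204.57 / 302.65 = 67.59%.
Employment-population ratio = 185.96 / 302.65 = 61.44%.

Unemployment rate ≈ 9.10%; labor force participation rate ≈ 67.59%; employment-population ratio ≈ 61.44%.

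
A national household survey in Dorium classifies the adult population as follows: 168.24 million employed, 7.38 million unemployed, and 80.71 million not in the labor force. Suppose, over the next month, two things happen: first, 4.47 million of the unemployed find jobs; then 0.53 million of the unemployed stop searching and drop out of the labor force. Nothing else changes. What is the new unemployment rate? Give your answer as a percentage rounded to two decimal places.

New unemployment rate ≈ 1.36%.

Initially, labor force = 168.24 + 7.38 = 175.62 million, so u = 7.38/175.62 = 4.20%.
After the first change, unemployed falls and employed rises by 4.47; labor force unchanged → E = 172.71, U = 2.91, labor force = 175.62 million.
After the second change, unemployed and labor force both fall by 0.53 → E = 172.71, U = 2.38, labor force = 175.09 million.
New unemployment rate = 2.38 / 175.09 = 1.36%.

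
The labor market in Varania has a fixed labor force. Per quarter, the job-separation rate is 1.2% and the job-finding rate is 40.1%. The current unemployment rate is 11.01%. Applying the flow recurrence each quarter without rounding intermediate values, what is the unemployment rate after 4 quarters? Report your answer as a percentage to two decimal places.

Unemployment rate after four quarters ≈ 3.87%.

With a fixed labor force, u_{t+1} = u_t + s·(1−u_t) − f·u_t = u_t·(1−s−f) + s.
Here 1−s−f = 0.587 and s = 0.012.
u_1 = 0.110100 × 0.587 + 0.012 = 0.076629.
u_2 = 0.076629 × 0.587 + 0.012 = 0.056981.
u_3 = 0.056981 × 0.587 + 0.012 = 0.045448.
u_4 = 0.045448 × 0.587 + 0.012 = 0.038678.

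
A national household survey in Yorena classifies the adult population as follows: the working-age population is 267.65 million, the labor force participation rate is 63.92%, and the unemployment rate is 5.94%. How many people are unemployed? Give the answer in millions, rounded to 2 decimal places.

Labor force = 0.6392 × 267.65 = 171.08 million.
Unemployed = 0.0594 × 171.08 ≈ 10.16 million.

About 10.16 million are unemployed.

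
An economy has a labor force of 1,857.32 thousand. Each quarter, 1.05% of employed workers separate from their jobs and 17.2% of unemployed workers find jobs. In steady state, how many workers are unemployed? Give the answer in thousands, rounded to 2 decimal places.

Steady-state unemployment rate u* = s/(s+f) = 1.05/(1.05+17.2) = 0.057534.
Unemployed = u* × labor force = 0.057534 × 1,857.32 ≈ 106.86 thousand.

About 106.86 thousand are unemployed in steady state.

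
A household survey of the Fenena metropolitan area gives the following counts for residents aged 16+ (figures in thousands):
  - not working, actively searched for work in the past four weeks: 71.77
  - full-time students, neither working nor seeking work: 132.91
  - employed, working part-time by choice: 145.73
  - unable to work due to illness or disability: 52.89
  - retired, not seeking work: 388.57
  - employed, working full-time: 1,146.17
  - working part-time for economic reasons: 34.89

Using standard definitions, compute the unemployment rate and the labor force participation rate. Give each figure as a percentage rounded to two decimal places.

Unemployment rate ≈ 5.13%; labor force participation rate ≈ 70.89%.

Employed = 145.73 + 1,146.17 + 34.89 = 1,326.79 thousand (anyone who worked, including part-time for economic reasons, counts as employed).
Unemployed = 71.77 thousand.
Labor force = 1,326.79 + 71.77 = 1,398.56 thousand.
Not in labor force = 132.91 + 52.89 + 388.57 = 574.37 thousand (those not working and not actively searching are outside the labor force).
Civilian working-age population = 1,398.56 + 574.37 = 1,972.93 thousand.
Unemployment rate = 71.77 / 1,398.56 = 5.13%.
Labor force participation rate = 1,398.56 / 1,972.93 = 70.89%.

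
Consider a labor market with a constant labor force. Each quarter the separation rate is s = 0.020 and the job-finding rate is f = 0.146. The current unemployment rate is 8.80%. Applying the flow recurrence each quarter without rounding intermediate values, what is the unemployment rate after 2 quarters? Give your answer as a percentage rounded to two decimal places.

With a fixed labor force, u_{t+1} = u_t + s·(1−u_t) − f·u_t = u_t·(1−s−f) + s.
Here 1−s−f = 0.834 and s = 0.020.
u_1 = 0.088000 × 0.834 + 0.020 = 0.093392.
u_2 = 0.093392 × 0.834 + 0.020 = 0.097889.

Unemployment rate after two quarters ≈ 9.79%.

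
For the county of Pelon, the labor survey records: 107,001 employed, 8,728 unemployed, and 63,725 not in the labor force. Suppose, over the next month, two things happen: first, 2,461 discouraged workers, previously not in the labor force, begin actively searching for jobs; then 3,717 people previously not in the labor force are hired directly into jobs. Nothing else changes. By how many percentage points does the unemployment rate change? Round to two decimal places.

Initially, labor force = 107,001 + 8,728 = 115,729, so u = 8,728/115,729 = 7.54%.
After the first change, unemployed and labor force both rise by 2,461 → E = 107,001, U = 11,189, labor force = 118,190.
After the second change, employed and labor force both rise by 3,717; unemployed unchanged → E = 110,718, U = 11,189, labor force = 121,907.
New unemployment rate = 11,189 / 121,907 = 9.18%.
Change = 9.18% − 7.54% = +1.64 percentage points.

The unemployment rate changes by +1.64 percentage points.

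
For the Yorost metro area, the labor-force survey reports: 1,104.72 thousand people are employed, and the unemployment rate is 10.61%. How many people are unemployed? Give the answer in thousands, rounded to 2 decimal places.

Let U be the number unemployed. The labor force is E + U, and U/(E+U) = 0.1061.
So U = 0.1061 × 1,104.72 / (1 − 0.1061) = 117.2108 / 0.8939 ≈ 131.12 thousand.

About 131.12 thousand are unemployed.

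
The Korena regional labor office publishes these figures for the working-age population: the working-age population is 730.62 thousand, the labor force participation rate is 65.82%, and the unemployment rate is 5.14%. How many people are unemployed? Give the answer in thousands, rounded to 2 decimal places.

About 24.72 thousand are unemployed.

Labor force = 0.6582 × 730.62 = 480.89 thousand.
Unemployed = 0.0514 × 480.89 ≈ 24.72 thousand.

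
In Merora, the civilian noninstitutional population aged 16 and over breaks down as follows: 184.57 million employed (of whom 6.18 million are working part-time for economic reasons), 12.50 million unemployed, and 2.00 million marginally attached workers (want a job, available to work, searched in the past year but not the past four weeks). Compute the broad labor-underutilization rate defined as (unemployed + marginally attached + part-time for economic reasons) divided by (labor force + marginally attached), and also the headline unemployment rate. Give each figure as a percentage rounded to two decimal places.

Broad underutilization rate ≈ 10.39%; headline unemployment rate ≈ 6.34%.

Labor force = 184.57 + 12.50 = 197.07 million.
Numerator = 12.50 + 2.00 + 6.18 = 20.68 million.
Denominator = 197.07 + 2.00 = 199.07 million.
Broad rate = 20.68 / 199.07 = 10.39%.
Headline unemployment rate = 12.50 / 197.07 = 6.34%.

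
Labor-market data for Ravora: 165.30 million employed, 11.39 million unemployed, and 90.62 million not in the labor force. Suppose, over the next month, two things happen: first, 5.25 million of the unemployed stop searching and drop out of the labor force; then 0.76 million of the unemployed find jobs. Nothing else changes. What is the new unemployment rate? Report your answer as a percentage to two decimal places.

Initially, labor force = 165.30 + 11.39 = 176.69 million, so u = 11.39/176.69 = 6.45%.
After the first change, unemployed and labor force both fall by 5.25 → E = 165.30, U = 6.14, labor force = 171.44 million.
After the second change, unemployed falls and employed rises by 0.76; labor force unchanged → E = 166.06, U = 5.38, labor force = 171.44 million.
New unemployment rate = 5.38 / 171.44 = 3.14%.

New unemployment rate ≈ 3.14%.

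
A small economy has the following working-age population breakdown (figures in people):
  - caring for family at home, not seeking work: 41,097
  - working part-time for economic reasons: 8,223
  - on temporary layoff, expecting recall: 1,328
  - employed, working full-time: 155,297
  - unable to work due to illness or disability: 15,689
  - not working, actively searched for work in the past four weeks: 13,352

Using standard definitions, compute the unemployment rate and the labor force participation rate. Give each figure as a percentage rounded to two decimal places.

Employed = 8,223 + 155,297 = 163,520 (anyone who worked, including part-time for economic reasons, counts as employed).
Unemployed = 1,328 + 13,352 = 14,680 (jobless and actively searching, or on temporary layoff).
Labor force = 163,520 + 14,680 = 178,200.
Not in labor force = 41,097 + 15,689 = 56,786 (those not working and not actively searching are outside the labor force).
Civilian working-age population = 178,200 + 56,786 = 234,986.
Unemployment rate = 14,680 / 178,200 = 8.24%.
Labor force participation rate = 178,200 / 234,986 = 75.83%.

Unemployment rate ≈ 8.24%; labor force participation rate ≈ 75.83%.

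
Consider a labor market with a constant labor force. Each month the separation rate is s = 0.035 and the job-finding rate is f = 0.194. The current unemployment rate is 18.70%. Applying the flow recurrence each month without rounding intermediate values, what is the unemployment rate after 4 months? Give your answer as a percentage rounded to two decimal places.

Unemployment rate after four months ≈ 16.49%.

With a fixed labor force, u_{t+1} = u_t + s·(1−u_t) − f·u_t = u_t·(1−s−f) + s.
Here 1−s−f = 0.771 and s = 0.035.
u_1 = 0.187000 × 0.771 + 0.035 = 0.179177.
u_2 = 0.179177 × 0.771 + 0.035 = 0.173145.
u_3 = 0.173145 × 0.771 + 0.035 = 0.168495.
u_4 = 0.168495 × 0.771 + 0.035 = 0.164910.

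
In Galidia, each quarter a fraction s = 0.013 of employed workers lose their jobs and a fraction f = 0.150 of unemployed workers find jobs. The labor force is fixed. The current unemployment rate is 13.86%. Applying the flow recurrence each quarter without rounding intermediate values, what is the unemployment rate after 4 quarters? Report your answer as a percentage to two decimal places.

With a fixed labor force, u_{t+1} = u_t + s·(1−u_t) − f·u_t = u_t·(1−s−f) + s.
Here 1−s−f = 0.837 and s = 0.013.
u_1 = 0.138600 × 0.837 + 0.013 = 0.129008.
u_2 = 0.129008 × 0.837 + 0.013 = 0.120980.
u_3 = 0.120980 × 0.837 + 0.013 = 0.114260.
u_4 = 0.114260 × 0.837 + 0.013 = 0.108636.

Unemployment rate after four quarters ≈ 10.86%.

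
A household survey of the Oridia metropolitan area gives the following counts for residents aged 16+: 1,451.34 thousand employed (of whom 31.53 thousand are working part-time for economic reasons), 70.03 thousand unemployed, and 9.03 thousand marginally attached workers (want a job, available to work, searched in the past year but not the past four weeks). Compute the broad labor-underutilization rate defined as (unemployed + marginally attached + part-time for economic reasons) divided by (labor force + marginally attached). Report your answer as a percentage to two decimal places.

Labor force = 1,451.34 + 70.03 = 1,521.37 thousand.
Numerator = 70.03 + 9.03 + 31.53 = 110.59 thousand.
Denominator = 1,521.37 + 9.03 = 1,530.40 thousand.
Broad rate = 110.59 / 1,530.40 = 7.23%.

Broad underutilization rate ≈ 7.23%.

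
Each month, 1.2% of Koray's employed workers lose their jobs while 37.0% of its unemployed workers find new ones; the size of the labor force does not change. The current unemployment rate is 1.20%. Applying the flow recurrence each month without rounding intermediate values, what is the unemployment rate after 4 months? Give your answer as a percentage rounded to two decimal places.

Unemployment rate after four months ≈ 2.86%.

With a fixed labor force, u_{t+1} = u_t + s·(1−u_t) − f·u_t = u_t·(1−s−f) + s.
Here 1−s−f = 0.618 and s = 0.012.
u_1 = 0.012000 × 0.618 + 0.012 = 0.019416.
u_2 = 0.019416 × 0.618 + 0.012 = 0.023999.
u_3 = 0.023999 × 0.618 + 0.012 = 0.026831.
u_4 = 0.026831 × 0.618 + 0.012 = 0.028582.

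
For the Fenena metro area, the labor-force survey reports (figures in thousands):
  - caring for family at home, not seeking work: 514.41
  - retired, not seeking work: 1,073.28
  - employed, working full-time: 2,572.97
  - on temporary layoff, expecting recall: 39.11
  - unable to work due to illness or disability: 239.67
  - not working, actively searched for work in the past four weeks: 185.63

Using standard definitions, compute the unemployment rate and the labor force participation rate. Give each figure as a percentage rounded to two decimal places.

Employed = 2,572.97 thousand.
Unemployed = 39.11 + 185.63 = 224.74 thousand (jobless and actively searching, or on temporary layoff).
Labor force = 2,572.97 + 224.74 = 2,797.71 thousand.
Not in labor force = 514.41 + 1,073.28 + 239.67 = 1,827.36 thousand (those not working and not actively searching are outside the labor force).
Civilian working-age population = 2,797.71 + 1,827.36 = 4,625.07 thousand.
Unemployment rate = 224.74 / 2,797.71 = 8.03%.
Labor force participation rate = 2,797.71 / 4,625.07 = 60.49%.

Unemployment rate ≈ 8.03%; labor force participation rate ≈ 60.49%.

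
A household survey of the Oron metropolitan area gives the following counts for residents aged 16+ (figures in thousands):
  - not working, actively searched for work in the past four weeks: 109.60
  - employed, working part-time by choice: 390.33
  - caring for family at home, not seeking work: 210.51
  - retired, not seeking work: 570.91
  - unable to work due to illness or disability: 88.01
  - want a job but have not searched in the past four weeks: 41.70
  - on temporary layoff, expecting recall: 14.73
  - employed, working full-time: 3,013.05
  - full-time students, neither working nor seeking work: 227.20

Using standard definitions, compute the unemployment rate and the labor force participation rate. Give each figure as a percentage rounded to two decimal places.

Unemployment rate ≈ 3.52%; labor force participation rate ≈ 75.60%.

Employed = 390.33 + 3,013.05 = 3,403.38 thousand.
Unemployed = 109.60 + 14.73 = 124.33 thousand (jobless and actively searching, or on temporary layoff).
Labor force = 3,403.38 + 124.33 = 3,527.71 thousand.
Not in labor force = 210.51 + 570.91 + 88.01 + 41.70 + 227.20 = 1,138.33 thousand (those not working and not actively searching are outside the labor force — including those who want a job but have given up searching).
Civilian working-age population = 3,527.71 + 1,138.33 = 4,666.04 thousand.
Unemployment rate = 124.33 / 3,527.71 = 3.52%.
Labor force participation rate = 3,527.71 / 4,666.04 = 75.60%.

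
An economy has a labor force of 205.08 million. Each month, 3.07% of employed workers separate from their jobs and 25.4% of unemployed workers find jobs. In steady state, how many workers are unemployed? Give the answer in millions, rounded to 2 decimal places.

About 22.11 million are unemployed in steady state.

Steady-state unemployment rate u* = s/(s+f) = 3.07/(3.07+25.4) = 0.107833.
Unemployed = u* × labor force = 0.107833 × 205.08 ≈ 22.11 million.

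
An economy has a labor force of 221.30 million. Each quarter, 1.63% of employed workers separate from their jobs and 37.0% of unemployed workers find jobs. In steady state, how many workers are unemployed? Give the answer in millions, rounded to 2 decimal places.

About 9.34 million are unemployed in steady state.

Steady-state unemployment rate u* = s/(s+f) = 1.63/(1.63+37.0) = 0.042195.
Unemployed = u* × labor force = 0.042195 × 221.30 ≈ 9.34 million.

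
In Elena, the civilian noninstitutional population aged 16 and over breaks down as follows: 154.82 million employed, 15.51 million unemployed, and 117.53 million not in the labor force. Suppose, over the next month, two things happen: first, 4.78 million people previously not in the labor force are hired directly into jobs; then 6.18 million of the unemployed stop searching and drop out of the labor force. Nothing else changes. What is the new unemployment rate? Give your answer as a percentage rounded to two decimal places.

Initially, labor force = 154.82 + 15.51 = 170.33 million, so u = 15.51/170.33 = 9.11%.
After the first change, employed and labor force both rise by 4.78; unemployed unchanged → E = 159.60, U = 15.51, labor force = 175.11 million.
After the second change, unemployed and labor force both fall by 6.18 → E = 159.60, U = 9.33, labor force = 168.93 million.
New unemployment rate = 9.33 / 168.93 = 5.52%.

New unemployment rate ≈ 5.52%.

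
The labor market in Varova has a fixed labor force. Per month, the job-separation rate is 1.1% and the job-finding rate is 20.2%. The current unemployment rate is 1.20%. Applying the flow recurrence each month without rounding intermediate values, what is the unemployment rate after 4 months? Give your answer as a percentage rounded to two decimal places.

Unemployment rate after four months ≈ 3.64%.

With a fixed labor force, u_{t+1} = u_t + s·(1−u_t) − f·u_t = u_t·(1−s−f) + s.
Here 1−s−f = 0.787 and s = 0.011.
u_1 = 0.012000 × 0.787 + 0.011 = 0.020444.
u_2 = 0.020444 × 0.787 + 0.011 = 0.027089.
u_3 = 0.027089 × 0.787 + 0.011 = 0.032319.
u_4 = 0.032319 × 0.787 + 0.011 = 0.036435.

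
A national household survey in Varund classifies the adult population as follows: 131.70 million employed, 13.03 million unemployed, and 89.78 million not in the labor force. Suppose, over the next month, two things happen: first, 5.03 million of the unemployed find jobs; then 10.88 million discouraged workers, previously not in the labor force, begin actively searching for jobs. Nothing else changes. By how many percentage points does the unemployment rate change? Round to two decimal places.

The unemployment rate changes by +3.13 percentage points.

Initially, labor force = 131.70 + 13.03 = 144.73 million, so u = 13.03/144.73 = 9.00%.
After the first change, unemployed falls and employed rises by 5.03; labor force unchanged → E = 136.73, U = 8.00, labor force = 144.73 million.
After the second change, unemployed and labor force both rise by 10.88 → E = 136.73, U = 18.88, labor force = 155.61 million.
New unemployment rate = 18.88 / 155.61 = 12.13%.
Change = 12.13% − 9.00% = +3.13 percentage points.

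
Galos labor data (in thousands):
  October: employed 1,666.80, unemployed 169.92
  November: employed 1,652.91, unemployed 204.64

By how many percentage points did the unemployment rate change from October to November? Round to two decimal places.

October: labor force = 1,666.80 + 169.92 = 1,836.72; u = 169.92/1,836.72 = 9.25%.
November: labor force = 1,652.91 + 204.64 = 1,857.55; u = 204.64/1,857.55 = 11.02%.
Change = 11.02% − 9.25% = +1.77 pp.

The unemployment rate changed by +1.77 percentage points.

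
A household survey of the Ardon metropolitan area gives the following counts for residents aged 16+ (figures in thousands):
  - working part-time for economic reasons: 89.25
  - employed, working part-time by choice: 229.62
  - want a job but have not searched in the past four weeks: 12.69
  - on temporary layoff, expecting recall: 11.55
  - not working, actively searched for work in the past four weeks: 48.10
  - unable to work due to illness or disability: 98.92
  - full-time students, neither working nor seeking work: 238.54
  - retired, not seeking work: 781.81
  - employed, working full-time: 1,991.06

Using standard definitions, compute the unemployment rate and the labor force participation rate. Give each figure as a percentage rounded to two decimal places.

Employed = 89.25 + 229.62 + 1,991.06 = 2,309.93 thousand (anyone who worked, including part-time for economic reasons, counts as employed).
Unemployed = 11.55 + 48.10 = 59.65 thousand (jobless and actively searching, or on temporary layoff).
Labor force = 2,309.93 + 59.65 = 2,369.58 thousand.
Not in labor force = 12.69 + 98.92 + 238.54 + 781.81 = 1,131.96 thousand (those not working and not actively searching are outside the labor force — including those who want a job but have given up searching).
Civilian working-age population = 2,369.58 + 1,131.96 = 3,501.54 thousand.
Unemployment rate = 59.65 / 2,369.58 = 2.52%.
Labor force participation rate = 2,369.58 / 3,501.54 = 67.67%.

Unemployment rate ≈ 2.52%; labor force participation rate ≈ 67.67%.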